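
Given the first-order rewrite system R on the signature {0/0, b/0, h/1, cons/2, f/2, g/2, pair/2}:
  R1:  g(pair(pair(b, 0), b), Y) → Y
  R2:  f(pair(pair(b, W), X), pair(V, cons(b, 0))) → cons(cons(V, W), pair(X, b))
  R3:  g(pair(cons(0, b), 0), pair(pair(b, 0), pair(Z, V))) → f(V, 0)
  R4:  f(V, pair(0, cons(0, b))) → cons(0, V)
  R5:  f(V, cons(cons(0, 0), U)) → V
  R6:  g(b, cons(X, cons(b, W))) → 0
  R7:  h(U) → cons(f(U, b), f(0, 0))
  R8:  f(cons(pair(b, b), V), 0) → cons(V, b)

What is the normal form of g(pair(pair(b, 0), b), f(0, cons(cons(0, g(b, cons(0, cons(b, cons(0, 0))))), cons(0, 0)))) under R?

1. g(pair(pair(b, 0), b), f(0, cons(cons(0, g(b, cons(0, cons(b, cons(0, 0))))), cons(0, 0))))  →  f(0, cons(cons(0, g(b, cons(0, cons(b, cons(0, 0))))), cons(0, 0)))   [R1 at ε]
2. f(0, cons(cons(0, g(b, cons(0, cons(b, cons(0, 0))))), cons(0, 0)))  →  f(0, cons(cons(0, 0), cons(0, 0)))   [R6 at 2.1.2]
3. f(0, cons(cons(0, 0), cons(0, 0)))  →  0   [R5 at ε]

0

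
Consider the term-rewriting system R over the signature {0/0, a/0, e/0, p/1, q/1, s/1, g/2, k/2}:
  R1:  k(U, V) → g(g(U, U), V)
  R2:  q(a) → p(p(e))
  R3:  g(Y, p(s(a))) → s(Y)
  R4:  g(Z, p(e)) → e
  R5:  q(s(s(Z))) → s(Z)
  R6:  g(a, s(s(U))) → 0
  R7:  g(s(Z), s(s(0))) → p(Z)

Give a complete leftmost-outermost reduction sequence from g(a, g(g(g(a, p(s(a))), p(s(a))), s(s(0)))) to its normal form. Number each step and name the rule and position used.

1. g(a, g(g(g(a, p(s(a))), p(s(a))), s(s(0))))  →  g(a, g(s(g(a, p(s(a)))), s(s(0))))   [R3 at 2.1]
2. g(a, g(s(g(a, p(s(a)))), s(s(0))))  →  g(a, p(g(a, p(s(a)))))   [R7 at 2]
3. g(a, p(g(a, p(s(a)))))  →  g(a, p(s(a)))   [R3 at 2.1]
4. g(a, p(s(a)))  →  s(a)   [R3 at ε]

s(a)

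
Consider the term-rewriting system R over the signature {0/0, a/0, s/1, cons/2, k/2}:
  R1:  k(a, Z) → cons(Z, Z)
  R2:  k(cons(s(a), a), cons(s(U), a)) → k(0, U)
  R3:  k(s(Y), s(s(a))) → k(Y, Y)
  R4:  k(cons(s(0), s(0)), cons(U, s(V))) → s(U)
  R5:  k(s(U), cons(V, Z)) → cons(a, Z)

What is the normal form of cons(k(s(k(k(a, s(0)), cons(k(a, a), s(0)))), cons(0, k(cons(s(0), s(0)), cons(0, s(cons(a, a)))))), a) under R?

1. cons(k(s(k(k(a, s(0)), cons(k(a, a), s(0)))), cons(0, k(cons(s(0), s(0)), cons(0, s(cons(a, a)))))), a)  →  cons(cons(a, k(cons(s(0), s(0)), cons(0, s(cons(a, a))))), a)   [R5 at 1]
2. cons(cons(a, k(cons(s(0), s(0)), cons(0, s(cons(a, a))))), a)  →  cons(cons(a, s(0)), a)   [R4 at 1.2]

cons(cons(a, s(0)), a)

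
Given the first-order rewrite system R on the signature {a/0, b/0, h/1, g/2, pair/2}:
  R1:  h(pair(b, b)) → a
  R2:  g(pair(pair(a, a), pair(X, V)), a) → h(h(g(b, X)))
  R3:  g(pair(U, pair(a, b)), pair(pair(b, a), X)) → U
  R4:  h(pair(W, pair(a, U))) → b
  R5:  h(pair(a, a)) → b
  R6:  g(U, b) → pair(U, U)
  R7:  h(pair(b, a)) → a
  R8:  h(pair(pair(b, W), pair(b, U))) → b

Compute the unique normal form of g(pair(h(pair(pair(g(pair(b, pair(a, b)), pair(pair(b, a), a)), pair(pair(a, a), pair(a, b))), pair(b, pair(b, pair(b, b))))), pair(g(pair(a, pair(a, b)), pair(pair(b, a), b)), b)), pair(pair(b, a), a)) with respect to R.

b

1. g(pair(h(pair(pair(g(pair(b, pair(a, b)), pair(pair(b, a), a)), pair(pair(a, a), pair(a, b))), pair(b, pair(b, pair(b, b))))), pair(g(pair(a, pair(a, b)), pair(pair(b, a), b)), b)), pair(pair(b, a), a))  →  g(pair(h(pair(pair(b, pair(pair(a, a), pair(a, b))), pair(b, pair(b, pair(b, b))))), pair(g(pair(a, pair(a, b)), pair(pair(b, a), b)), b)), pair(pair(b, a), a))   [R3 at 1.1.1.1.1]
2. g(pair(h(pair(pair(b, pair(pair(a, a), pair(a, b))), pair(b, pair(b, pair(b, b))))), pair(g(pair(a, pair(a, b)), pair(pair(b, a), b)), b)), pair(pair(b, a), a))  →  g(pair(b, pair(g(pair(a, pair(a, b)), pair(pair(b, a), b)), b)), pair(pair(b, a), a))   [R8 at 1.1]
3. g(pair(b, pair(g(pair(a, pair(a, b)), pair(pair(b, a), b)), b)), pair(pair(b, a), a))  →  g(pair(b, pair(a, b)), pair(pair(b, a), a))   [R3 at 1.2.1]
4. g(pair(b, pair(a, b)), pair(pair(b, a), a))  →  b   [R3 at ε]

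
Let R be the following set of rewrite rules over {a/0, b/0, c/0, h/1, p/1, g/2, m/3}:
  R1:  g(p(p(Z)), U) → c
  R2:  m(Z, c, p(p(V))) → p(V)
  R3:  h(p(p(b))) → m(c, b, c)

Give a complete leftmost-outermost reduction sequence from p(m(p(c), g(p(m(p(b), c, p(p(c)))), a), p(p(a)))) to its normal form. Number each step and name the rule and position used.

1. p(m(p(c), g(p(m(p(b), c, p(p(c)))), a), p(p(a))))  →  p(m(p(c), g(p(p(c)), a), p(p(a))))   [R2 at 1.2.1.1]
2. p(m(p(c), g(p(p(c)), a), p(p(a))))  →  p(m(p(c), c, p(p(a))))   [R1 at 1.2]
3. p(m(p(c), c, p(p(a))))  →  p(p(a))   [R2 at 1]

p(p(a))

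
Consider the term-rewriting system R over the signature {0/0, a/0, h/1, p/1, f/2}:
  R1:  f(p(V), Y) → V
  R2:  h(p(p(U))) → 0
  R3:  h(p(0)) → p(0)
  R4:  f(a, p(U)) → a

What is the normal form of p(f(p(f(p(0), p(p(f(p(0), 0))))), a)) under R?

1. p(f(p(f(p(0), p(p(f(p(0), 0))))), a))  →  p(f(p(0), p(p(f(p(0), 0)))))   [R1 at 1]
2. p(f(p(0), p(p(f(p(0), 0)))))  →  p(0)   [R1 at 1]

p(0)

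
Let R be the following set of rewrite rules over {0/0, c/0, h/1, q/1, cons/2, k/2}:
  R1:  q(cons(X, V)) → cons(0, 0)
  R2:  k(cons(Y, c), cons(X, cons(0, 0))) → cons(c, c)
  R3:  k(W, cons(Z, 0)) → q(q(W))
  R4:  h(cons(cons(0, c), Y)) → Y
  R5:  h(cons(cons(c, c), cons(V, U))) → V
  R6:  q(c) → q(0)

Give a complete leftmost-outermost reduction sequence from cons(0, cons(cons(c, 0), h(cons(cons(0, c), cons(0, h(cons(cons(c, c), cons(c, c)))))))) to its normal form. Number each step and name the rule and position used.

1. cons(0, cons(cons(c, 0), h(cons(cons(0, c), cons(0, h(cons(cons(c, c), cons(c, c))))))))  →  cons(0, cons(cons(c, 0), cons(0, h(cons(cons(c, c), cons(c, c))))))   [R4 at 2.2]
2. cons(0, cons(cons(c, 0), cons(0, h(cons(cons(c, c), cons(c, c))))))  →  cons(0, cons(cons(c, 0), cons(0, c)))   [R5 at 2.2.2]

cons(0, cons(cons(c, 0), cons(0, c)))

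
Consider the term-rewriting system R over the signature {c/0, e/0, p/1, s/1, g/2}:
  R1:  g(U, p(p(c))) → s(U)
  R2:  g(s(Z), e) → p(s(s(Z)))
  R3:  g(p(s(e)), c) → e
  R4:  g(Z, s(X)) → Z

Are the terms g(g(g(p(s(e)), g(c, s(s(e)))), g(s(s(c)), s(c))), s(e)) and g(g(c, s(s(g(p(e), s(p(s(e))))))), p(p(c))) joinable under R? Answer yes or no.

no — NF(t₁) = e, NF(t₂) = s(c)

Reduce t₁ = g(g(g(p(s(e)), g(c, s(s(e)))), g(s(s(c)), s(c))), s(e)):
1. g(g(g(p(s(e)), g(c, s(s(e)))), g(s(s(c)), s(c))), s(e))  →  g(g(p(s(e)), g(c, s(s(e)))), g(s(s(c)), s(c)))   [R4 at ε]
2. g(g(p(s(e)), g(c, s(s(e)))), g(s(s(c)), s(c)))  →  g(g(p(s(e)), c), g(s(s(c)), s(c)))   [R4 at 1.2]
3. g(g(p(s(e)), c), g(s(s(c)), s(c)))  →  g(e, g(s(s(c)), s(c)))   [R3 at 1]
4. g(e, g(s(s(c)), s(c)))  →  g(e, s(s(c)))   [R4 at 2]
5. g(e, s(s(c)))  →  e   [R4 at ε]

Reduce t₂ = g(g(c, s(s(g(p(e), s(p(s(e))))))), p(p(c))):
1. g(g(c, s(s(g(p(e), s(p(s(e))))))), p(p(c)))  →  s(g(c, s(s(g(p(e), s(p(s(e))))))))   [R1 at ε]
2. s(g(c, s(s(g(p(e), s(p(s(e))))))))  →  s(c)   [R4 at 1]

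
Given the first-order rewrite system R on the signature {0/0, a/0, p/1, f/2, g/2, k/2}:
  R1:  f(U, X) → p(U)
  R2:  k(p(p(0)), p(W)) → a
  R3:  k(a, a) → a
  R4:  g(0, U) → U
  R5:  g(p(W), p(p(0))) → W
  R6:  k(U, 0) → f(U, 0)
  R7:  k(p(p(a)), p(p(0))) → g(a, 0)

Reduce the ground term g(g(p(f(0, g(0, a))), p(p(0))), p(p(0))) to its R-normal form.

0

1. g(g(p(f(0, g(0, a))), p(p(0))), p(p(0)))  →  g(f(0, g(0, a)), p(p(0)))   [R5 at 1]
2. g(f(0, g(0, a)), p(p(0)))  →  g(p(0), p(p(0)))   [R1 at 1]
3. g(p(0), p(p(0)))  →  0   [R5 at ε]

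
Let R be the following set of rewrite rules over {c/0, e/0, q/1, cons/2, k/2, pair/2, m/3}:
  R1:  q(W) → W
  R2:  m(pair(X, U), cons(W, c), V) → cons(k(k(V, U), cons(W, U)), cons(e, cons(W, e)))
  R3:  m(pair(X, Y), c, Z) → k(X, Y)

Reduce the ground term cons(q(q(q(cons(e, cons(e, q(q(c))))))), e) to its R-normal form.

cons(cons(e, cons(e, c)), e)

1. cons(q(q(q(cons(e, cons(e, q(q(c))))))), e)  →  cons(q(q(cons(e, cons(e, q(q(c)))))), e)   [R1 at 1]
2. cons(q(q(cons(e, cons(e, q(q(c)))))), e)  →  cons(q(cons(e, cons(e, q(q(c))))), e)   [R1 at 1]
3. cons(q(cons(e, cons(e, q(q(c))))), e)  →  cons(cons(e, cons(e, q(q(c)))), e)   [R1 at 1]
4. cons(cons(e, cons(e, q(q(c)))), e)  →  cons(cons(e, cons(e, q(c))), e)   [R1 at 1.2.2]
5. cons(cons(e, cons(e, q(c))), e)  →  cons(cons(e, cons(e, c)), e)   [R1 at 1.2.2]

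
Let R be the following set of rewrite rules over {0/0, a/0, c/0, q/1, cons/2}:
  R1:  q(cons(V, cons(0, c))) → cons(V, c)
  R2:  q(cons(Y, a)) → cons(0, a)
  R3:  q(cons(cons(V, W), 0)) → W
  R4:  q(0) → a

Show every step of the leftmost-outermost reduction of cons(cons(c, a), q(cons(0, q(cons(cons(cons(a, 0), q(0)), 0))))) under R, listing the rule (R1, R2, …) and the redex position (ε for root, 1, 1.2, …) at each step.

1. cons(cons(c, a), q(cons(0, q(cons(cons(cons(a, 0), q(0)), 0)))))  →  cons(cons(c, a), q(cons(0, q(0))))   [R3 at 2.1.2]
2. cons(cons(c, a), q(cons(0, q(0))))  →  cons(cons(c, a), q(cons(0, a)))   [R4 at 2.1.2]
3. cons(cons(c, a), q(cons(0, a)))  →  cons(cons(c, a), cons(0, a))   [R2 at 2]

cons(cons(c, a), cons(0, a))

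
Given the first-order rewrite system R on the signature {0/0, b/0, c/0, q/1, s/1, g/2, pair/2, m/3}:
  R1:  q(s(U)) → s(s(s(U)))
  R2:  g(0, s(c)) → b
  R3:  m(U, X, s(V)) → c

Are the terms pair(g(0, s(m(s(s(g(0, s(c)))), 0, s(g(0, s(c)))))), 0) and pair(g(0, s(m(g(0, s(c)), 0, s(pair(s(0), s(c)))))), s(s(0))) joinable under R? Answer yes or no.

no — NF(t₁) = pair(b, 0), NF(t₂) = pair(b, s(s(0)))

Reduce t₁ = pair(g(0, s(m(s(s(g(0, s(c)))), 0, s(g(0, s(c)))))), 0):
1. pair(g(0, s(m(s(s(g(0, s(c)))), 0, s(g(0, s(c)))))), 0)  →  pair(g(0, s(c)), 0)   [R3 at 1.2.1]
2. pair(g(0, s(c)), 0)  →  pair(b, 0)   [R2 at 1]

Reduce t₂ = pair(g(0, s(m(g(0, s(c)), 0, s(pair(s(0), s(c)))))), s(s(0))):
1. pair(g(0, s(m(g(0, s(c)), 0, s(pair(s(0), s(c)))))), s(s(0)))  →  pair(g(0, s(c)), s(s(0)))   [R3 at 1.2.1]
2. pair(g(0, s(c)), s(s(0)))  →  pair(b, s(s(0)))   [R2 at 1]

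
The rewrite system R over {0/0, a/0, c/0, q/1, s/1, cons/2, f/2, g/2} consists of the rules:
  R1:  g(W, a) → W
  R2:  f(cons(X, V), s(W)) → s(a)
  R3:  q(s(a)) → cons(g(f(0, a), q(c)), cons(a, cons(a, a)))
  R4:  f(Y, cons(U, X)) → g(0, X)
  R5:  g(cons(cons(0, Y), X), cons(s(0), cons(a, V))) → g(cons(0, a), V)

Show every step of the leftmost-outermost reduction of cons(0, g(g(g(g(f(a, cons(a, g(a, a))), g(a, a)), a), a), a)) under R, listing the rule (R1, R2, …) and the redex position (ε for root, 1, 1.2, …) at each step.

1. cons(0, g(g(g(g(f(a, cons(a, g(a, a))), g(a, a)), a), a), a))  →  cons(0, g(g(g(f(a, cons(a, g(a, a))), g(a, a)), a), a))   [R1 at 2]
2. cons(0, g(g(g(f(a, cons(a, g(a, a))), g(a, a)), a), a))  →  cons(0, g(g(f(a, cons(a, g(a, a))), g(a, a)), a))   [R1 at 2]
3. cons(0, g(g(f(a, cons(a, g(a, a))), g(a, a)), a))  →  cons(0, g(f(a, cons(a, g(a, a))), g(a, a)))   [R1 at 2]
4. cons(0, g(f(a, cons(a, g(a, a))), g(a, a)))  →  cons(0, g(g(0, g(a, a)), g(a, a)))   [R4 at 2.1]
5. cons(0, g(g(0, g(a, a)), g(a, a)))  →  cons(0, g(g(0, a), g(a, a)))   [R1 at 2.1.2]
6. cons(0, g(g(0, a), g(a, a)))  →  cons(0, g(0, g(a, a)))   [R1 at 2.1]
7. cons(0, g(0, g(a, a)))  →  cons(0, g(0, a))   [R1 at 2.2]
8. cons(0, g(0, a))  →  cons(0, 0)   [R1 at 2]

cons(0, 0)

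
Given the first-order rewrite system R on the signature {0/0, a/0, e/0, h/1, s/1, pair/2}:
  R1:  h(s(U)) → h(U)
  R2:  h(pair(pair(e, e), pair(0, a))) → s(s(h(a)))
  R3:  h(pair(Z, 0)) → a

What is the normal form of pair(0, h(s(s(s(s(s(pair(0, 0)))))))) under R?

pair(0, a)

1. pair(0, h(s(s(s(s(s(pair(0, 0))))))))  →  pair(0, h(s(s(s(s(pair(0, 0)))))))   [R1 at 2]
2. pair(0, h(s(s(s(s(pair(0, 0)))))))  →  pair(0, h(s(s(s(pair(0, 0))))))   [R1 at 2]
3. pair(0, h(s(s(s(pair(0, 0))))))  →  pair(0, h(s(s(pair(0, 0)))))   [R1 at 2]
4. pair(0, h(s(s(pair(0, 0)))))  →  pair(0, h(s(pair(0, 0))))   [R1 at 2]
5. pair(0, h(s(pair(0, 0))))  →  pair(0, h(pair(0, 0)))   [R1 at 2]
6. pair(0, h(pair(0, 0)))  →  pair(0, a)   [R3 at 2]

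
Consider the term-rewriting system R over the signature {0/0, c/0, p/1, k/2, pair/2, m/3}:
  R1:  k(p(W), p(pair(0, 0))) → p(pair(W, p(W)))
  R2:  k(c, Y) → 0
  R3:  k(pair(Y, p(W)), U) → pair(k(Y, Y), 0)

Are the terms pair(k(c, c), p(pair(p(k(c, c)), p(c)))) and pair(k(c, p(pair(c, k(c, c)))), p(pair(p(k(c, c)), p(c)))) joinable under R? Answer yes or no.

Reduce t₁ = pair(k(c, c), p(pair(p(k(c, c)), p(c)))):
1. pair(k(c, c), p(pair(p(k(c, c)), p(c))))  →  pair(0, p(pair(p(k(c, c)), p(c))))   [R2 at 1]
2. pair(0, p(pair(p(k(c, c)), p(c))))  →  pair(0, p(pair(p(0), p(c))))   [R2 at 2.1.1.1]

Reduce t₂ = pair(k(c, p(pair(c, k(c, c)))), p(pair(p(k(c, c)), p(c)))):
1. pair(k(c, p(pair(c, k(c, c)))), p(pair(p(k(c, c)), p(c))))  →  pair(0, p(pair(p(k(c, c)), p(c))))   [R2 at 1]
2. pair(0, p(pair(p(k(c, c)), p(c))))  →  pair(0, p(pair(p(0), p(c))))   [R2 at 2.1.1.1]

yes — NF(t₁) = pair(0, p(pair(p(0), p(c)))), NF(t₂) = pair(0, p(pair(p(0), p(c))))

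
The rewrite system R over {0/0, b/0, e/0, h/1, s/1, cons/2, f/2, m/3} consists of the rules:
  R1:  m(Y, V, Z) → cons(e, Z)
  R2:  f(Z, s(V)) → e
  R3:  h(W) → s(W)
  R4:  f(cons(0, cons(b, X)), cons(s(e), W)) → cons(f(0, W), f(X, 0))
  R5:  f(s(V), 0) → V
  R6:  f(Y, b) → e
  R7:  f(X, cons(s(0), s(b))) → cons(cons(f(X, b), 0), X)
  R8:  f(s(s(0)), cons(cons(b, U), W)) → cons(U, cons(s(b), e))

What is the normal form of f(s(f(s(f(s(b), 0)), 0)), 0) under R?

b

1. f(s(f(s(f(s(b), 0)), 0)), 0)  →  f(s(f(s(b), 0)), 0)   [R5 at ε]
2. f(s(f(s(b), 0)), 0)  →  f(s(b), 0)   [R5 at ε]
3. f(s(b), 0)  →  b   [R5 at ε]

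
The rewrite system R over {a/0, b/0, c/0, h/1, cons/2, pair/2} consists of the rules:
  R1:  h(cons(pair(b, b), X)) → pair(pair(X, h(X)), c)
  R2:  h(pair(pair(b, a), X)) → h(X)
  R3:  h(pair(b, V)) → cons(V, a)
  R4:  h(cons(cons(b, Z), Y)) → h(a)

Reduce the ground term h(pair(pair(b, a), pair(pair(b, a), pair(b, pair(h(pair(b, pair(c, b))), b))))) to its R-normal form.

1. h(pair(pair(b, a), pair(pair(b, a), pair(b, pair(h(pair(b, pair(c, b))), b)))))  →  h(pair(pair(b, a), pair(b, pair(h(pair(b, pair(c, b))), b))))   [R2 at ε]
2. h(pair(pair(b, a), pair(b, pair(h(pair(b, pair(c, b))), b))))  →  h(pair(b, pair(h(pair(b, pair(c, b))), b)))   [R2 at ε]
3. h(pair(b, pair(h(pair(b, pair(c, b))), b)))  →  cons(pair(h(pair(b, pair(c, b))), b), a)   [R3 at ε]
4. cons(pair(h(pair(b, pair(c, b))), b), a)  →  cons(pair(cons(pair(c, b), a), b), a)   [R3 at 1.1]

cons(pair(cons(pair(c, b), a), b), a)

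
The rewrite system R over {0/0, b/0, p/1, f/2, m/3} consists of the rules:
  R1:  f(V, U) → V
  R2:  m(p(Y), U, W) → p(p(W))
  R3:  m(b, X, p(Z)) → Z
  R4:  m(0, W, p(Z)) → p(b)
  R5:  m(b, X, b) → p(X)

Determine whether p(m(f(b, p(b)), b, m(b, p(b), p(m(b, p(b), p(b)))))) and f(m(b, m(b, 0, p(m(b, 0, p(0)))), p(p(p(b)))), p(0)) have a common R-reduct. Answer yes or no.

yes — NF(t₁) = p(p(b)), NF(t₂) = p(p(b))

Reduce t₁ = p(m(f(b, p(b)), b, m(b, p(b), p(m(b, p(b), p(b)))))):
1. p(m(f(b, p(b)), b, m(b, p(b), p(m(b, p(b), p(b))))))  →  p(m(b, b, m(b, p(b), p(m(b, p(b), p(b))))))   [R1 at 1.1]
2. p(m(b, b, m(b, p(b), p(m(b, p(b), p(b))))))  →  p(m(b, b, m(b, p(b), p(b))))   [R3 at 1.3]
3. p(m(b, b, m(b, p(b), p(b))))  →  p(m(b, b, b))   [R3 at 1.3]
4. p(m(b, b, b))  →  p(p(b))   [R5 at 1]

Reduce t₂ = f(m(b, m(b, 0, p(m(b, 0, p(0)))), p(p(p(b)))), p(0)):
1. f(m(b, m(b, 0, p(m(b, 0, p(0)))), p(p(p(b)))), p(0))  →  m(b, m(b, 0, p(m(b, 0, p(0)))), p(p(p(b))))   [R1 at ε]
2. m(b, m(b, 0, p(m(b, 0, p(0)))), p(p(p(b))))  →  p(p(b))   [R3 at ε]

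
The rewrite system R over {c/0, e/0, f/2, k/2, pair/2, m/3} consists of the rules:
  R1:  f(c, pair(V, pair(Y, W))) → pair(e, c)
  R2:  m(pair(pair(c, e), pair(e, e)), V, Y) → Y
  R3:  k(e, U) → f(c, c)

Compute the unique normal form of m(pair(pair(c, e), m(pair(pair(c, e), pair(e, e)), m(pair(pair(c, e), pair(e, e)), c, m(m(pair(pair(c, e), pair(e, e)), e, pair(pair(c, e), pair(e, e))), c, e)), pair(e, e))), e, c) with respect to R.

c

1. m(pair(pair(c, e), m(pair(pair(c, e), pair(e, e)), m(pair(pair(c, e), pair(e, e)), c, m(m(pair(pair(c, e), pair(e, e)), e, pair(pair(c, e), pair(e, e))), c, e)), pair(e, e))), e, c)  →  m(pair(pair(c, e), pair(e, e)), e, c)   [R2 at 1.2]
2. m(pair(pair(c, e), pair(e, e)), e, c)  →  c   [R2 at ε]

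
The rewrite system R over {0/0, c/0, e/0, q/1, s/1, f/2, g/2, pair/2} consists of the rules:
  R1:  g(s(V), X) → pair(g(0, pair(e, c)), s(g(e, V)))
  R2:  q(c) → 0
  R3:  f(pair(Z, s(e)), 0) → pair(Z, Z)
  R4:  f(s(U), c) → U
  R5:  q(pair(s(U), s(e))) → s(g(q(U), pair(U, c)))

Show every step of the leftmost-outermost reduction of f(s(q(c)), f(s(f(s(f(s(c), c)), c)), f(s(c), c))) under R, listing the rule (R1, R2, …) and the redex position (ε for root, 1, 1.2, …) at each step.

1. f(s(q(c)), f(s(f(s(f(s(c), c)), c)), f(s(c), c)))  →  f(s(0), f(s(f(s(f(s(c), c)), c)), f(s(c), c)))   [R2 at 1.1]
2. f(s(0), f(s(f(s(f(s(c), c)), c)), f(s(c), c)))  →  f(s(0), f(s(f(s(c), c)), f(s(c), c)))   [R4 at 2.1.1]
3. f(s(0), f(s(f(s(c), c)), f(s(c), c)))  →  f(s(0), f(s(c), f(s(c), c)))   [R4 at 2.1.1]
4. f(s(0), f(s(c), f(s(c), c)))  →  f(s(0), f(s(c), c))   [R4 at 2.2]
5. f(s(0), f(s(c), c))  →  f(s(0), c)   [R4 at 2]
6. f(s(0), c)  →  0   [R4 at ε]

0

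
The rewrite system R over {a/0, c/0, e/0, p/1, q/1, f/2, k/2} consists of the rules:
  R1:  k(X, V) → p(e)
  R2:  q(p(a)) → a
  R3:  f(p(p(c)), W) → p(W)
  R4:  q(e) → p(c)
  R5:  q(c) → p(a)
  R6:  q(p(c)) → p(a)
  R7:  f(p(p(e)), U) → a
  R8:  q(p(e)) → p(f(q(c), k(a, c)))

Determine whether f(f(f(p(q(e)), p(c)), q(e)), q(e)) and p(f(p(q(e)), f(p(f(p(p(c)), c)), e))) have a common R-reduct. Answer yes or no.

no — NF(t₁) = p(p(c)), NF(t₂) = p(p(p(e)))

Reduce t₁ = f(f(f(p(q(e)), p(c)), q(e)), q(e)):
1. f(f(f(p(q(e)), p(c)), q(e)), q(e))  →  f(f(f(p(p(c)), p(c)), q(e)), q(e))   [R4 at 1.1.1.1]
2. f(f(f(p(p(c)), p(c)), q(e)), q(e))  →  f(f(p(p(c)), q(e)), q(e))   [R3 at 1.1]
3. f(f(p(p(c)), q(e)), q(e))  →  f(p(q(e)), q(e))   [R3 at 1]
4. f(p(q(e)), q(e))  →  f(p(p(c)), q(e))   [R4 at 1.1]
5. f(p(p(c)), q(e))  →  p(q(e))   [R3 at ε]
6. p(q(e))  →  p(p(c))   [R4 at 1]

Reduce t₂ = p(f(p(q(e)), f(p(f(p(p(c)), c)), e))):
1. p(f(p(q(e)), f(p(f(p(p(c)), c)), e)))  →  p(f(p(p(c)), f(p(f(p(p(c)), c)), e)))   [R4 at 1.1.1]
2. p(f(p(p(c)), f(p(f(p(p(c)), c)), e)))  →  p(p(f(p(f(p(p(c)), c)), e)))   [R3 at 1]
3. p(p(f(p(f(p(p(c)), c)), e)))  →  p(p(f(p(p(c)), e)))   [R3 at 1.1.1.1]
4. p(p(f(p(p(c)), e)))  →  p(p(p(e)))   [R3 at 1.1]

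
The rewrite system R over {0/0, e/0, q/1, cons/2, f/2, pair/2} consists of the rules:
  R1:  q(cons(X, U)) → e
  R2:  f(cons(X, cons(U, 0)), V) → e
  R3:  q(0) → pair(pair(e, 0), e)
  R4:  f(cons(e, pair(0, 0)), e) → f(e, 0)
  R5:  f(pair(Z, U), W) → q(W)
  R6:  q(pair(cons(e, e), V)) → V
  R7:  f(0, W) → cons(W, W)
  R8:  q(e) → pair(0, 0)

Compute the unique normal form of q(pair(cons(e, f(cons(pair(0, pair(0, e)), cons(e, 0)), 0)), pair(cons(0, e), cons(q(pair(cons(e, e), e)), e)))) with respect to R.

1. q(pair(cons(e, f(cons(pair(0, pair(0, e)), cons(e, 0)), 0)), pair(cons(0, e), cons(q(pair(cons(e, e), e)), e))))  →  q(pair(cons(e, e), pair(cons(0, e), cons(q(pair(cons(e, e), e)), e))))   [R2 at 1.1.2]
2. q(pair(cons(e, e), pair(cons(0, e), cons(q(pair(cons(e, e), e)), e))))  →  pair(cons(0, e), cons(q(pair(cons(e, e), e)), e))   [R6 at ε]
3. pair(cons(0, e), cons(q(pair(cons(e, e), e)), e))  →  pair(cons(0, e), cons(e, e))   [R6 at 2.1]

pair(cons(0, e), cons(e, e))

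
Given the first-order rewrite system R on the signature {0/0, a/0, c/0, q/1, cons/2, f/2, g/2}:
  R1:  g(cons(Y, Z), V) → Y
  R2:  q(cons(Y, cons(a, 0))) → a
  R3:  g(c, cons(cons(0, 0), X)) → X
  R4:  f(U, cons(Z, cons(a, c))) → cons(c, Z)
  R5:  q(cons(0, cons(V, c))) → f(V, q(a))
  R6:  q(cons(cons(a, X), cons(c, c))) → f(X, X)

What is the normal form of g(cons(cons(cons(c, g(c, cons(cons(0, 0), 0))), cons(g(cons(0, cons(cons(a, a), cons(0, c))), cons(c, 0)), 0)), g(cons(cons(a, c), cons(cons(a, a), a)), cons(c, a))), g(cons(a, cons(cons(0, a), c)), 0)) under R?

1. g(cons(cons(cons(c, g(c, cons(cons(0, 0), 0))), cons(g(cons(0, cons(cons(a, a), cons(0, c))), cons(c, 0)), 0)), g(cons(cons(a, c), cons(cons(a, a), a)), cons(c, a))), g(cons(a, cons(cons(0, a), c)), 0))  →  cons(cons(c, g(c, cons(cons(0, 0), 0))), cons(g(cons(0, cons(cons(a, a), cons(0, c))), cons(c, 0)), 0))   [R1 at ε]
2. cons(cons(c, g(c, cons(cons(0, 0), 0))), cons(g(cons(0, cons(cons(a, a), cons(0, c))), cons(c, 0)), 0))  →  cons(cons(c, 0), cons(g(cons(0, cons(cons(a, a), cons(0, c))), cons(c, 0)), 0))   [R3 at 1.2]
3. cons(cons(c, 0), cons(g(cons(0, cons(cons(a, a), cons(0, c))), cons(c, 0)), 0))  →  cons(cons(c, 0), cons(0, 0))   [R1 at 2.1]

cons(cons(c, 0), cons(0, 0))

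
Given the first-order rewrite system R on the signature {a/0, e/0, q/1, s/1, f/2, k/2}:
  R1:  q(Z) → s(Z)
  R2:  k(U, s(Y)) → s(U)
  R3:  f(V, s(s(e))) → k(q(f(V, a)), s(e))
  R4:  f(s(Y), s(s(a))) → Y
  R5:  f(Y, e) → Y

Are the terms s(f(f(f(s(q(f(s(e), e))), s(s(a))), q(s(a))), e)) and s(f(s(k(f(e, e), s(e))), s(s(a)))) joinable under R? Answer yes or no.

Reduce t₁ = s(f(f(f(s(q(f(s(e), e))), s(s(a))), q(s(a))), e)):
1. s(f(f(f(s(q(f(s(e), e))), s(s(a))), q(s(a))), e))  →  s(f(f(s(q(f(s(e), e))), s(s(a))), q(s(a))))   [R5 at 1]
2. s(f(f(s(q(f(s(e), e))), s(s(a))), q(s(a))))  →  s(f(q(f(s(e), e)), q(s(a))))   [R4 at 1.1]
3. s(f(q(f(s(e), e)), q(s(a))))  →  s(f(s(f(s(e), e)), q(s(a))))   [R1 at 1.1]
4. s(f(s(f(s(e), e)), q(s(a))))  →  s(f(s(s(e)), q(s(a))))   [R5 at 1.1.1]
5. s(f(s(s(e)), q(s(a))))  →  s(f(s(s(e)), s(s(a))))   [R1 at 1.2]
6. s(f(s(s(e)), s(s(a))))  →  s(s(e))   [R4 at 1]

Reduce t₂ = s(f(s(k(f(e, e), s(e))), s(s(a)))):
1. s(f(s(k(f(e, e), s(e))), s(s(a))))  →  s(k(f(e, e), s(e)))   [R4 at 1]
2. s(k(f(e, e), s(e)))  →  s(s(f(e, e)))   [R2 at 1]
3. s(s(f(e, e)))  →  s(s(e))   [R5 at 1.1]

yes — NF(t₁) = s(s(e)), NF(t₂) = s(s(e))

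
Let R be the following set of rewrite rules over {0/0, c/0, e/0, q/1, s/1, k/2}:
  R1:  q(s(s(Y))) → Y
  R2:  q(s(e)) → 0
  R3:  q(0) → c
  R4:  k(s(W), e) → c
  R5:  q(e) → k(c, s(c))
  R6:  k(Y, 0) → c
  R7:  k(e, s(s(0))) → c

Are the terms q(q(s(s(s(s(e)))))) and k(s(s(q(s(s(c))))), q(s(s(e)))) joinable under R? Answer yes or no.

no — NF(t₁) = e, NF(t₂) = c

Reduce t₁ = q(q(s(s(s(s(e)))))):
1. q(q(s(s(s(s(e))))))  →  q(s(s(e)))   [R1 at 1]
2. q(s(s(e)))  →  e   [R1 at ε]

Reduce t₂ = k(s(s(q(s(s(c))))), q(s(s(e)))):
1. k(s(s(q(s(s(c))))), q(s(s(e))))  →  k(s(s(c)), q(s(s(e))))   [R1 at 1.1.1]
2. k(s(s(c)), q(s(s(e))))  →  k(s(s(c)), e)   [R1 at 2]
3. k(s(s(c)), e)  →  c   [R4 at ε]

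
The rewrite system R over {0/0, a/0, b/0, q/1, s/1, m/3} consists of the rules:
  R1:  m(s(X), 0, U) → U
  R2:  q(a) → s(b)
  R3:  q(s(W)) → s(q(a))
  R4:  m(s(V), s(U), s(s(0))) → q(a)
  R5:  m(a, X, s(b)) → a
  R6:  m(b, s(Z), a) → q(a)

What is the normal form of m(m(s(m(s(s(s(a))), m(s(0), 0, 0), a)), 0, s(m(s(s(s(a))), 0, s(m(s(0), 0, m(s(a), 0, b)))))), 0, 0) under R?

0

1. m(m(s(m(s(s(s(a))), m(s(0), 0, 0), a)), 0, s(m(s(s(s(a))), 0, s(m(s(0), 0, m(s(a), 0, b)))))), 0, 0)  →  m(s(m(s(s(s(a))), 0, s(m(s(0), 0, m(s(a), 0, b))))), 0, 0)   [R1 at 1]
2. m(s(m(s(s(s(a))), 0, s(m(s(0), 0, m(s(a), 0, b))))), 0, 0)  →  0   [R1 at ε]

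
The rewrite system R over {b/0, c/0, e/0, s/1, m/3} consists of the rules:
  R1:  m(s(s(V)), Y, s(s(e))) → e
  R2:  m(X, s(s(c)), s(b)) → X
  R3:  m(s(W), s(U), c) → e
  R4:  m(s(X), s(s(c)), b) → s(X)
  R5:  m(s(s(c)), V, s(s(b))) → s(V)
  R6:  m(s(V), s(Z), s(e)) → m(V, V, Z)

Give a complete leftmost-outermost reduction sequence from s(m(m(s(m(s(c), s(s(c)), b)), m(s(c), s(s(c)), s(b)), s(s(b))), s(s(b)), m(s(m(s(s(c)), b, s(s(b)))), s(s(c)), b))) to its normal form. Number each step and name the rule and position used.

s(s(s(s(b))))

1. s(m(m(s(m(s(c), s(s(c)), b)), m(s(c), s(s(c)), s(b)), s(s(b))), s(s(b)), m(s(m(s(s(c)), b, s(s(b)))), s(s(c)), b)))  →  s(m(m(s(s(c)), m(s(c), s(s(c)), s(b)), s(s(b))), s(s(b)), m(s(m(s(s(c)), b, s(s(b)))), s(s(c)), b)))   [R4 at 1.1.1.1]
2. s(m(m(s(s(c)), m(s(c), s(s(c)), s(b)), s(s(b))), s(s(b)), m(s(m(s(s(c)), b, s(s(b)))), s(s(c)), b)))  →  s(m(s(m(s(c), s(s(c)), s(b))), s(s(b)), m(s(m(s(s(c)), b, s(s(b)))), s(s(c)), b)))   [R5 at 1.1]
3. s(m(s(m(s(c), s(s(c)), s(b))), s(s(b)), m(s(m(s(s(c)), b, s(s(b)))), s(s(c)), b)))  →  s(m(s(s(c)), s(s(b)), m(s(m(s(s(c)), b, s(s(b)))), s(s(c)), b)))   [R2 at 1.1.1]
4. s(m(s(s(c)), s(s(b)), m(s(m(s(s(c)), b, s(s(b)))), s(s(c)), b)))  →  s(m(s(s(c)), s(s(b)), s(m(s(s(c)), b, s(s(b))))))   [R4 at 1.3]
5. s(m(s(s(c)), s(s(b)), s(m(s(s(c)), b, s(s(b))))))  →  s(m(s(s(c)), s(s(b)), s(s(b))))   [R5 at 1.3.1]
6. s(m(s(s(c)), s(s(b)), s(s(b))))  →  s(s(s(s(b))))   [R5 at 1]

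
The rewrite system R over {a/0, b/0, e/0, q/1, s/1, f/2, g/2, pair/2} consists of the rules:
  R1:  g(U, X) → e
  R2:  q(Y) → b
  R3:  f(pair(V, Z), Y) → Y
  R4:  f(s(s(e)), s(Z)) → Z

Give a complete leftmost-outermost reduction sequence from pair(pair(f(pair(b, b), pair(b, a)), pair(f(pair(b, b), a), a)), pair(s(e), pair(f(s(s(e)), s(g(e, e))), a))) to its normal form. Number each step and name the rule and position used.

1. pair(pair(f(pair(b, b), pair(b, a)), pair(f(pair(b, b), a), a)), pair(s(e), pair(f(s(s(e)), s(g(e, e))), a)))  →  pair(pair(pair(b, a), pair(f(pair(b, b), a), a)), pair(s(e), pair(f(s(s(e)), s(g(e, e))), a)))   [R3 at 1.1]
2. pair(pair(pair(b, a), pair(f(pair(b, b), a), a)), pair(s(e), pair(f(s(s(e)), s(g(e, e))), a)))  →  pair(pair(pair(b, a), pair(a, a)), pair(s(e), pair(f(s(s(e)), s(g(e, e))), a)))   [R3 at 1.2.1]
3. pair(pair(pair(b, a), pair(a, a)), pair(s(e), pair(f(s(s(e)), s(g(e, e))), a)))  →  pair(pair(pair(b, a), pair(a, a)), pair(s(e), pair(g(e, e), a)))   [R4 at 2.2.1]
4. pair(pair(pair(b, a), pair(a, a)), pair(s(e), pair(g(e, e), a)))  →  pair(pair(pair(b, a), pair(a, a)), pair(s(e), pair(e, a)))   [R1 at 2.2.1]

pair(pair(pair(b, a), pair(a, a)), pair(s(e), pair(e, a)))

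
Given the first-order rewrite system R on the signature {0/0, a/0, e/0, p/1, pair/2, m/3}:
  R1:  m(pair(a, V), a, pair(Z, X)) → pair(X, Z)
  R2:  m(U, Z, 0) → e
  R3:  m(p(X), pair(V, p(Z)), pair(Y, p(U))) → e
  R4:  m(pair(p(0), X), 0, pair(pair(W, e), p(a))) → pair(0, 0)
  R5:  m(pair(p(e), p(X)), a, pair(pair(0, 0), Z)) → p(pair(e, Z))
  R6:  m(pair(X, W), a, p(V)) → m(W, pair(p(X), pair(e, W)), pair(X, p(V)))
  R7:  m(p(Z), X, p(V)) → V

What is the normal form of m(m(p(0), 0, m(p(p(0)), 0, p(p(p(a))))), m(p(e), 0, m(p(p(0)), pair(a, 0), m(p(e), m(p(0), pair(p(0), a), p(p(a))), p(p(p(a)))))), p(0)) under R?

1. m(m(p(0), 0, m(p(p(0)), 0, p(p(p(a))))), m(p(e), 0, m(p(p(0)), pair(a, 0), m(p(e), m(p(0), pair(p(0), a), p(p(a))), p(p(p(a)))))), p(0))  →  m(m(p(0), 0, p(p(a))), m(p(e), 0, m(p(p(0)), pair(a, 0), m(p(e), m(p(0), pair(p(0), a), p(p(a))), p(p(p(a)))))), p(0))   [R7 at 1.3]
2. m(m(p(0), 0, p(p(a))), m(p(e), 0, m(p(p(0)), pair(a, 0), m(p(e), m(p(0), pair(p(0), a), p(p(a))), p(p(p(a)))))), p(0))  →  m(p(a), m(p(e), 0, m(p(p(0)), pair(a, 0), m(p(e), m(p(0), pair(p(0), a), p(p(a))), p(p(p(a)))))), p(0))   [R7 at 1]
3. m(p(a), m(p(e), 0, m(p(p(0)), pair(a, 0), m(p(e), m(p(0), pair(p(0), a), p(p(a))), p(p(p(a)))))), p(0))  →  0   [R7 at ε]

0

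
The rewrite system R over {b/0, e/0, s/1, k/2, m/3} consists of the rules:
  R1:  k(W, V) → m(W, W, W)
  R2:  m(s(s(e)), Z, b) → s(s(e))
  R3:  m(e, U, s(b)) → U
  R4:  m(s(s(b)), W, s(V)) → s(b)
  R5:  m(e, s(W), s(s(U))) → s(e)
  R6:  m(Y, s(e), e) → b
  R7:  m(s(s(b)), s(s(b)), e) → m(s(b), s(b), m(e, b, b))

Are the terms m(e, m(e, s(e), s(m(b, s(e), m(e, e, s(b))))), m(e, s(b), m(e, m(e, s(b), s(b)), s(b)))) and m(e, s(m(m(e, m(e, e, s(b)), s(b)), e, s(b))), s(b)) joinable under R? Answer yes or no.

Reduce t₁ = m(e, m(e, s(e), s(m(b, s(e), m(e, e, s(b))))), m(e, s(b), m(e, m(e, s(b), s(b)), s(b)))):
1. m(e, m(e, s(e), s(m(b, s(e), m(e, e, s(b))))), m(e, s(b), m(e, m(e, s(b), s(b)), s(b))))  →  m(e, m(e, s(e), s(m(b, s(e), e))), m(e, s(b), m(e, m(e, s(b), s(b)), s(b))))   [R3 at 2.3.1.3]
2. m(e, m(e, s(e), s(m(b, s(e), e))), m(e, s(b), m(e, m(e, s(b), s(b)), s(b))))  →  m(e, m(e, s(e), s(b)), m(e, s(b), m(e, m(e, s(b), s(b)), s(b))))   [R6 at 2.3.1]
3. m(e, m(e, s(e), s(b)), m(e, s(b), m(e, m(e, s(b), s(b)), s(b))))  →  m(e, s(e), m(e, s(b), m(e, m(e, s(b), s(b)), s(b))))   [R3 at 2]
4. m(e, s(e), m(e, s(b), m(e, m(e, s(b), s(b)), s(b))))  →  m(e, s(e), m(e, s(b), m(e, s(b), s(b))))   [R3 at 3.3]
5. m(e, s(e), m(e, s(b), m(e, s(b), s(b))))  →  m(e, s(e), m(e, s(b), s(b)))   [R3 at 3.3]
6. m(e, s(e), m(e, s(b), s(b)))  →  m(e, s(e), s(b))   [R3 at 3]
7. m(e, s(e), s(b))  →  s(e)   [R3 at ε]

Reduce t₂ = m(e, s(m(m(e, m(e, e, s(b)), s(b)), e, s(b))), s(b)):
1. m(e, s(m(m(e, m(e, e, s(b)), s(b)), e, s(b))), s(b))  →  s(m(m(e, m(e, e, s(b)), s(b)), e, s(b)))   [R3 at ε]
2. s(m(m(e, m(e, e, s(b)), s(b)), e, s(b)))  →  s(m(m(e, e, s(b)), e, s(b)))   [R3 at 1.1]
3. s(m(m(e, e, s(b)), e, s(b)))  →  s(m(e, e, s(b)))   [R3 at 1.1]
4. s(m(e, e, s(b)))  →  s(e)   [R3 at 1]

yes — NF(t₁) = s(e), NF(t₂) = s(e)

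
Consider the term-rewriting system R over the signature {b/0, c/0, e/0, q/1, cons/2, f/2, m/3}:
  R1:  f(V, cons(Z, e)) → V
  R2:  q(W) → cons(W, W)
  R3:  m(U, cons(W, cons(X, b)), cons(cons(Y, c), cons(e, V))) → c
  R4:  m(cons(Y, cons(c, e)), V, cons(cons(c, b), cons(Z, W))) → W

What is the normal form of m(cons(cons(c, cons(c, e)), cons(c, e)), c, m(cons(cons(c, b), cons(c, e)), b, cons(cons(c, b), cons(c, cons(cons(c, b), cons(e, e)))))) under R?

1. m(cons(cons(c, cons(c, e)), cons(c, e)), c, m(cons(cons(c, b), cons(c, e)), b, cons(cons(c, b), cons(c, cons(cons(c, b), cons(e, e))))))  →  m(cons(cons(c, cons(c, e)), cons(c, e)), c, cons(cons(c, b), cons(e, e)))   [R4 at 3]
2. m(cons(cons(c, cons(c, e)), cons(c, e)), c, cons(cons(c, b), cons(e, e)))  →  e   [R4 at ε]

e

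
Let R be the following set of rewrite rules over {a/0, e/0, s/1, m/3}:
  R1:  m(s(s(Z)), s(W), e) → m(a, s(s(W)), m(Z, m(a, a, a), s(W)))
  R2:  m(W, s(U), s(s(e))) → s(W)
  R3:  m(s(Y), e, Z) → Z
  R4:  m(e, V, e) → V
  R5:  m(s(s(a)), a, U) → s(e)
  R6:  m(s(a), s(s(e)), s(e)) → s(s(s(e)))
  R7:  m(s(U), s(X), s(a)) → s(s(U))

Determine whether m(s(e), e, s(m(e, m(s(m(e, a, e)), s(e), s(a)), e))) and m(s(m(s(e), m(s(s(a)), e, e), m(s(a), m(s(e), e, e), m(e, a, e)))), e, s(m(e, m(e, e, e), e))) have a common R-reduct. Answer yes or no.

no — NF(t₁) = s(s(s(a))), NF(t₂) = s(e)

Reduce t₁ = m(s(e), e, s(m(e, m(s(m(e, a, e)), s(e), s(a)), e))):
1. m(s(e), e, s(m(e, m(s(m(e, a, e)), s(e), s(a)), e)))  →  s(m(e, m(s(m(e, a, e)), s(e), s(a)), e))   [R3 at ε]
2. s(m(e, m(s(m(e, a, e)), s(e), s(a)), e))  →  s(m(s(m(e, a, e)), s(e), s(a)))   [R4 at 1]
3. s(m(s(m(e, a, e)), s(e), s(a)))  →  s(s(s(m(e, a, e))))   [R7 at 1]
4. s(s(s(m(e, a, e))))  →  s(s(s(a)))   [R4 at 1.1.1]

Reduce t₂ = m(s(m(s(e), m(s(s(a)), e, e), m(s(a), m(s(e), e, e), m(e, a, e)))), e, s(m(e, m(e, e, e), e))):
1. m(s(m(s(e), m(s(s(a)), e, e), m(s(a), m(s(e), e, e), m(e, a, e)))), e, s(m(e, m(e, e, e), e)))  →  s(m(e, m(e, e, e), e))   [R3 at ε]
2. s(m(e, m(e, e, e), e))  →  s(m(e, e, e))   [R4 at 1]
3. s(m(e, e, e))  →  s(e)   [R4 at 1]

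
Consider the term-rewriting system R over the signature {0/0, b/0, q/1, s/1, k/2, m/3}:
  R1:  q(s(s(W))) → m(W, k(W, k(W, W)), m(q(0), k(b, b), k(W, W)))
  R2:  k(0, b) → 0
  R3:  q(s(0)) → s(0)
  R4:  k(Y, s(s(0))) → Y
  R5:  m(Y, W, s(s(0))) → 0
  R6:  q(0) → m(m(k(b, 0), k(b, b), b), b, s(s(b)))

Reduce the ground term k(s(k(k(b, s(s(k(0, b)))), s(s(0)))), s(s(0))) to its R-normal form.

s(b)

1. k(s(k(k(b, s(s(k(0, b)))), s(s(0)))), s(s(0)))  →  s(k(k(b, s(s(k(0, b)))), s(s(0))))   [R4 at ε]
2. s(k(k(b, s(s(k(0, b)))), s(s(0))))  →  s(k(b, s(s(k(0, b)))))   [R4 at 1]
3. s(k(b, s(s(k(0, b)))))  →  s(k(b, s(s(0))))   [R2 at 1.2.1.1]
4. s(k(b, s(s(0))))  →  s(b)   [R4 at 1]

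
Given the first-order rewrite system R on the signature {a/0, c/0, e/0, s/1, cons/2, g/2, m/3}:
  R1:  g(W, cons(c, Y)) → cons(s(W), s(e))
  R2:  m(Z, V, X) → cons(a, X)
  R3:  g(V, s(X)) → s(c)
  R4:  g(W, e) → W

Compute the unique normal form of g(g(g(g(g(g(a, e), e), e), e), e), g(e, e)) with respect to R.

1. g(g(g(g(g(g(a, e), e), e), e), e), g(e, e))  →  g(g(g(g(g(a, e), e), e), e), g(e, e))   [R4 at 1]
2. g(g(g(g(g(a, e), e), e), e), g(e, e))  →  g(g(g(g(a, e), e), e), g(e, e))   [R4 at 1]
3. g(g(g(g(a, e), e), e), g(e, e))  →  g(g(g(a, e), e), g(e, e))   [R4 at 1]
4. g(g(g(a, e), e), g(e, e))  →  g(g(a, e), g(e, e))   [R4 at 1]
5. g(g(a, e), g(e, e))  →  g(a, g(e, e))   [R4 at 1]
6. g(a, g(e, e))  →  g(a, e)   [R4 at 2]
7. g(a, e)  →  a   [R4 at ε]

a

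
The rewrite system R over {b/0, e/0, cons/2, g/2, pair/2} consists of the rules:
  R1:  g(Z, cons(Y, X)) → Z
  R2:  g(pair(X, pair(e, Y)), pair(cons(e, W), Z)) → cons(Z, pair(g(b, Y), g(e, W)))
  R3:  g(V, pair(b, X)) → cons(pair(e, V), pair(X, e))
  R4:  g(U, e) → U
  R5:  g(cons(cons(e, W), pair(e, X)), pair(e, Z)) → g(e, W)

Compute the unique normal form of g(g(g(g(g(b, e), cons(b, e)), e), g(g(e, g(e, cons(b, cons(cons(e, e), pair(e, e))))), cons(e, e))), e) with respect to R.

1. g(g(g(g(g(b, e), cons(b, e)), e), g(g(e, g(e, cons(b, cons(cons(e, e), pair(e, e))))), cons(e, e))), e)  →  g(g(g(g(b, e), cons(b, e)), e), g(g(e, g(e, cons(b, cons(cons(e, e), pair(e, e))))), cons(e, e)))   [R4 at ε]
2. g(g(g(g(b, e), cons(b, e)), e), g(g(e, g(e, cons(b, cons(cons(e, e), pair(e, e))))), cons(e, e)))  →  g(g(g(b, e), cons(b, e)), g(g(e, g(e, cons(b, cons(cons(e, e), pair(e, e))))), cons(e, e)))   [R4 at 1]
3. g(g(g(b, e), cons(b, e)), g(g(e, g(e, cons(b, cons(cons(e, e), pair(e, e))))), cons(e, e)))  →  g(g(b, e), g(g(e, g(e, cons(b, cons(cons(e, e), pair(e, e))))), cons(e, e)))   [R1 at 1]
4. g(g(b, e), g(g(e, g(e, cons(b, cons(cons(e, e), pair(e, e))))), cons(e, e)))  →  g(b, g(g(e, g(e, cons(b, cons(cons(e, e), pair(e, e))))), cons(e, e)))   [R4 at 1]
5. g(b, g(g(e, g(e, cons(b, cons(cons(e, e), pair(e, e))))), cons(e, e)))  →  g(b, g(e, g(e, cons(b, cons(cons(e, e), pair(e, e))))))   [R1 at 2]
6. g(b, g(e, g(e, cons(b, cons(cons(e, e), pair(e, e))))))  →  g(b, g(e, e))   [R1 at 2.2]
7. g(b, g(e, e))  →  g(b, e)   [R4 at 2]
8. g(b, e)  →  b   [R4 at ε]

b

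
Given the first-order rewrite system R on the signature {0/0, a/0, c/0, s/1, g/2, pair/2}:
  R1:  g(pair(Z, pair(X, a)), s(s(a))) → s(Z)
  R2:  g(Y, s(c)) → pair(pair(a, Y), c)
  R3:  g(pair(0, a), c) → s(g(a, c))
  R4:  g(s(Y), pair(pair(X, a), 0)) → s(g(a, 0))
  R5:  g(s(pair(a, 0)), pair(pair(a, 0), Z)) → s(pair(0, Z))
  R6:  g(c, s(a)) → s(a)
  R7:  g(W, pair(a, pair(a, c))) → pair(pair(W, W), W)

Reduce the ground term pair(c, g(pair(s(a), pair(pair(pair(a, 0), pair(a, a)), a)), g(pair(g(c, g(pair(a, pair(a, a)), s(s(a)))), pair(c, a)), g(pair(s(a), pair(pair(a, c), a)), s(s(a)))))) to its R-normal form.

1. pair(c, g(pair(s(a), pair(pair(pair(a, 0), pair(a, a)), a)), g(pair(g(c, g(pair(a, pair(a, a)), s(s(a)))), pair(c, a)), g(pair(s(a), pair(pair(a, c), a)), s(s(a))))))  →  pair(c, g(pair(s(a), pair(pair(pair(a, 0), pair(a, a)), a)), g(pair(g(c, s(a)), pair(c, a)), g(pair(s(a), pair(pair(a, c), a)), s(s(a))))))   [R1 at 2.2.1.1.2]
2. pair(c, g(pair(s(a), pair(pair(pair(a, 0), pair(a, a)), a)), g(pair(g(c, s(a)), pair(c, a)), g(pair(s(a), pair(pair(a, c), a)), s(s(a))))))  →  pair(c, g(pair(s(a), pair(pair(pair(a, 0), pair(a, a)), a)), g(pair(s(a), pair(c, a)), g(pair(s(a), pair(pair(a, c), a)), s(s(a))))))   [R6 at 2.2.1.1]
3. pair(c, g(pair(s(a), pair(pair(pair(a, 0), pair(a, a)), a)), g(pair(s(a), pair(c, a)), g(pair(s(a), pair(pair(a, c), a)), s(s(a))))))  →  pair(c, g(pair(s(a), pair(pair(pair(a, 0), pair(a, a)), a)), g(pair(s(a), pair(c, a)), s(s(a)))))   [R1 at 2.2.2]
4. pair(c, g(pair(s(a), pair(pair(pair(a, 0), pair(a, a)), a)), g(pair(s(a), pair(c, a)), s(s(a)))))  →  pair(c, g(pair(s(a), pair(pair(pair(a, 0), pair(a, a)), a)), s(s(a))))   [R1 at 2.2]
5. pair(c, g(pair(s(a), pair(pair(pair(a, 0), pair(a, a)), a)), s(s(a))))  →  pair(c, s(s(a)))   [R1 at 2]

pair(c, s(s(a)))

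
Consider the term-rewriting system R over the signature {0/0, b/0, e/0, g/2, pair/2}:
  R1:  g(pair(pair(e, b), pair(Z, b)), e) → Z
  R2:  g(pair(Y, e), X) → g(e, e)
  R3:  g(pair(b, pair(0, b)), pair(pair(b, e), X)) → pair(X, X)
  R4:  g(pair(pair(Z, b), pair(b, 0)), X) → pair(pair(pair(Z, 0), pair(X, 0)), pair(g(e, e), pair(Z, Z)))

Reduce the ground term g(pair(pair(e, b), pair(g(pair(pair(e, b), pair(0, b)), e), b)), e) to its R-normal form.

0

1. g(pair(pair(e, b), pair(g(pair(pair(e, b), pair(0, b)), e), b)), e)  →  g(pair(pair(e, b), pair(0, b)), e)   [R1 at ε]
2. g(pair(pair(e, b), pair(0, b)), e)  →  0   [R1 at ε]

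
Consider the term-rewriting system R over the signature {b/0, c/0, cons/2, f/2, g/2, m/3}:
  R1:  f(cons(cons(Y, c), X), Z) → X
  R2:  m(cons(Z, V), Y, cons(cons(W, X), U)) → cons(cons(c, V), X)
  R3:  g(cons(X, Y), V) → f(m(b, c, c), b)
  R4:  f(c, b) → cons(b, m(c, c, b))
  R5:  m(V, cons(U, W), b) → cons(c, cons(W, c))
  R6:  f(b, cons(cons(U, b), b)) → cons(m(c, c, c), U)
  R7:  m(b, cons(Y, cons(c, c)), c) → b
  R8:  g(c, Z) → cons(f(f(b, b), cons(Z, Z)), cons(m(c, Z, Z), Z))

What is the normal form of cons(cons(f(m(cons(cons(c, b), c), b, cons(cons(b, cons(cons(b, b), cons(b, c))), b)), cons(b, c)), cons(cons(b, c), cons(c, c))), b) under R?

1. cons(cons(f(m(cons(cons(c, b), c), b, cons(cons(b, cons(cons(b, b), cons(b, c))), b)), cons(b, c)), cons(cons(b, c), cons(c, c))), b)  →  cons(cons(f(cons(cons(c, c), cons(cons(b, b), cons(b, c))), cons(b, c)), cons(cons(b, c), cons(c, c))), b)   [R2 at 1.1.1]
2. cons(cons(f(cons(cons(c, c), cons(cons(b, b), cons(b, c))), cons(b, c)), cons(cons(b, c), cons(c, c))), b)  →  cons(cons(cons(cons(b, b), cons(b, c)), cons(cons(b, c), cons(c, c))), b)   [R1 at 1.1]

cons(cons(cons(cons(b, b), cons(b, c)), cons(cons(b, c), cons(c, c))), b)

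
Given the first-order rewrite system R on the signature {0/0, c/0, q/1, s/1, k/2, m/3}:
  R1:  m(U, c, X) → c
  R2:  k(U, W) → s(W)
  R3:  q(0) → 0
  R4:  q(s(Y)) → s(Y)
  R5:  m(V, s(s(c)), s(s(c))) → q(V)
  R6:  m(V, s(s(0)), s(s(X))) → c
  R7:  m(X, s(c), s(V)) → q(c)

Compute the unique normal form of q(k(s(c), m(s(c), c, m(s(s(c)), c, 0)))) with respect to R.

1. q(k(s(c), m(s(c), c, m(s(s(c)), c, 0))))  →  q(s(m(s(c), c, m(s(s(c)), c, 0))))   [R2 at 1]
2. q(s(m(s(c), c, m(s(s(c)), c, 0))))  →  s(m(s(c), c, m(s(s(c)), c, 0)))   [R4 at ε]
3. s(m(s(c), c, m(s(s(c)), c, 0)))  →  s(c)   [R1 at 1]

s(c)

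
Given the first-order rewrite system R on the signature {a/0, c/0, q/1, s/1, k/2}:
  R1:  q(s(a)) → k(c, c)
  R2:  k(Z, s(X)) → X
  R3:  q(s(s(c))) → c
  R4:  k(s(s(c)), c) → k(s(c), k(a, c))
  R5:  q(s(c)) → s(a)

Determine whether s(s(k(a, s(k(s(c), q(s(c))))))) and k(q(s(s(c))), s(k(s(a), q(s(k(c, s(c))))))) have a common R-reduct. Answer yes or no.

Reduce t₁ = s(s(k(a, s(k(s(c), q(s(c))))))):
1. s(s(k(a, s(k(s(c), q(s(c)))))))  →  s(s(k(s(c), q(s(c)))))   [R2 at 1.1]
2. s(s(k(s(c), q(s(c)))))  →  s(s(k(s(c), s(a))))   [R5 at 1.1.2]
3. s(s(k(s(c), s(a))))  →  s(s(a))   [R2 at 1.1]

Reduce t₂ = k(q(s(s(c))), s(k(s(a), q(s(k(c, s(c))))))):
1. k(q(s(s(c))), s(k(s(a), q(s(k(c, s(c)))))))  →  k(s(a), q(s(k(c, s(c)))))   [R2 at ε]
2. k(s(a), q(s(k(c, s(c)))))  →  k(s(a), q(s(c)))   [R2 at 2.1.1]
3. k(s(a), q(s(c)))  →  k(s(a), s(a))   [R5 at 2]
4. k(s(a), s(a))  →  a   [R2 at ε]

no — NF(t₁) = s(s(a)), NF(t₂) = a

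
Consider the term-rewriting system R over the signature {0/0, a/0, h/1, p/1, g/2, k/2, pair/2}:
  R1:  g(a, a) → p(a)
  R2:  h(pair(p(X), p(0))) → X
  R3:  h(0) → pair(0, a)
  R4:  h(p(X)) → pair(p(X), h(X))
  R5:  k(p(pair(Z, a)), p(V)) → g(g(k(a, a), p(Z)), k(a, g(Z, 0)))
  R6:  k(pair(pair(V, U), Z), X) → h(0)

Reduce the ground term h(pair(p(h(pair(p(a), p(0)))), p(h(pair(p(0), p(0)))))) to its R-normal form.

1. h(pair(p(h(pair(p(a), p(0)))), p(h(pair(p(0), p(0))))))  →  h(pair(p(a), p(h(pair(p(0), p(0))))))   [R2 at 1.1.1]
2. h(pair(p(a), p(h(pair(p(0), p(0))))))  →  h(pair(p(a), p(0)))   [R2 at 1.2.1]
3. h(pair(p(a), p(0)))  →  a   [R2 at ε]

a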